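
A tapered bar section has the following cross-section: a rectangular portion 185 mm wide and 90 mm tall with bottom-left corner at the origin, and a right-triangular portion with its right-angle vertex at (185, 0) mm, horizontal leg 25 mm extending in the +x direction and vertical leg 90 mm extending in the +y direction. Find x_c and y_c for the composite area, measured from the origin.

x_c = 98.88 mm, y_c = 44.05 mm

rectangular portion: A = 185 × 90 = 16650.00, centroid at (92.50, 45.00).
triangular portion: A = ½·25·90 = 1125.00, centroid at (193.33, 30.00).
ΣA = 17775.00 mm²
ΣAx_c = (16650.00)(92.50) + (1125.00)(193.33) = 1757625.00 mm³
ΣAy_c = (16650.00)(45.00) + (1125.00)(30.00) = 783000.00 mm³
x_c = 1757625.00 / 17775.00 = 98.88 mm
y_c = 783000.00 / 17775.00 = 44.05 mm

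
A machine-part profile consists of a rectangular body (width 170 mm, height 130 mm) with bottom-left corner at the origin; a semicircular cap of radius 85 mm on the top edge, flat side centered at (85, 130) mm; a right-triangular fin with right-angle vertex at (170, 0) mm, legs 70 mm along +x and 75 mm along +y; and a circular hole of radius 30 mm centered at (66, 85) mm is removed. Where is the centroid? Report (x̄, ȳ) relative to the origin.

x̄ = 95.17 mm, ȳ = 94.64 mm

rectangular body: A = 170 × 130 = 22100.00, centroid at (85.00, 65.00).
semicircular top: A = ½π·85² = 11349.00, centroid at (85.00, 166.08).
triangular fin: A = ½·70·75 = 2625.00, centroid at (193.33, 25.00).
hole: A = −π·30² = -2827.43, centroid at (66.00, 85.00).
ΣA = 33246.57 mm², ΣAx̄ = 3164054.69 mm³, ΣAȳ = 3146580.28 mm³.
x̄ = 3164054.69/33246.57 = 95.17 mm; ȳ = 3146580.28/33246.57 = 94.64 mm.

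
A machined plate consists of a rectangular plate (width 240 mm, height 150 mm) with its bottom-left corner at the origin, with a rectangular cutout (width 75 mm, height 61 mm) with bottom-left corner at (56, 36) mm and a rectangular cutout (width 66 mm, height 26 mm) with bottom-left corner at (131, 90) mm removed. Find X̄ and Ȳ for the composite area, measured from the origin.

Part | A | x̄ᵢ | ȳᵢ | A·x̄ᵢ | A·ȳᵢ
plate | 36000.00 | 120.00 | 75.00 | 4320000.00 | 2700000.00
hole 1 | -4575.00 | 93.50 | 66.50 | -427762.50 | -304237.50
hole 2 | -1716.00 | 164.00 | 103.00 | -281424.00 | -176748.00
Σ | 29709.00 |  |  | 3610813.50 | 2219014.50
X̄ = 3610813.50 / 29709.00 = 121.54 mm
Ȳ = 2219014.50 / 29709.00 = 74.69 mm

X̄ = 121.54 mm, Ȳ = 74.69 mm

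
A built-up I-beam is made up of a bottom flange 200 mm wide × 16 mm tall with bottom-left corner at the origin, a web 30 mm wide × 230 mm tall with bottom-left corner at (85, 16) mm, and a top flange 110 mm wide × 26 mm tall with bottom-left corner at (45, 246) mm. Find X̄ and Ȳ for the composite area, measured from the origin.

bottom flange: A = 200 × 16 = 3200.00, centroid at (100.00, 8.00).
web: A = 30 × 230 = 6900.00, centroid at (100.00, 131.00).
top flange: A = 110 × 26 = 2860.00, centroid at (100.00, 259.00).
ΣA = 12960.00 mm², ΣAX̄ = 1296000.00 mm³, ΣAȲ = 1670240.00 mm³.
X̄ = 1296000.00/12960.00 = 100.00 mm; Ȳ = 1670240.00/12960.00 = 128.88 mm.

X̄ = 100.00 mm, Ȳ = 128.88 mm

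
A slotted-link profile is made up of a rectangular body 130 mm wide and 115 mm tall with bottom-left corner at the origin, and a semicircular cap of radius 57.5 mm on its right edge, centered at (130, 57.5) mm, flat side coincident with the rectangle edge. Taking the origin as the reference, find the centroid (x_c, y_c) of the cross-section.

x_c = 88.05 mm, y_c = 57.50 mm

rectangular body: A = 130 × 115 = 14950.00, centroid at (65.00, 57.50).
semicircular end: A = ½π·57.5² = 5193.45, centroid at (154.40, 57.50).
ΣA = 20143.45 mm², ΣAx_c = 1773637.48 mm³, ΣAy_c = 1158248.11 mm³.
x_c = 1773637.48/20143.45 = 88.05 mm; y_c = 1158248.11/20143.45 = 57.50 mm.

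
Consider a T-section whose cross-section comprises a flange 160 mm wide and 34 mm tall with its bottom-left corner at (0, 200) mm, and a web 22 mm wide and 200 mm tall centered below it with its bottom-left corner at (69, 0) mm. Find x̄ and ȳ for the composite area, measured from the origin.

web: A = 22 × 200 = 4400.00, centroid at (80.00, 100.00).
flange: A = 160 × 34 = 5440.00, centroid at (80.00, 217.00).
ΣA = 9840.00 mm², ΣAx̄ = 787200.00 mm³, ΣAȳ = 1620480.00 mm³.
x̄ = 787200.00/9840.00 = 80.00 mm; ȳ = 1620480.00/9840.00 = 164.68 mm.

x̄ = 80.00 mm, ȳ = 164.68 mm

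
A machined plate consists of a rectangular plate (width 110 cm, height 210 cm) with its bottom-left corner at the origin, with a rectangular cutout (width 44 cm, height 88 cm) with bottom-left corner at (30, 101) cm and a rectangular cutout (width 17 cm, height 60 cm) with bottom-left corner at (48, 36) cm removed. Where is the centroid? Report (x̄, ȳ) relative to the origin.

x̄ = 55.55 cm, ȳ = 98.68 cm

plate: A = 110 × 210 = 23100.00, centroid at (55.00, 105.00).
hole 1: A = −(44 × 88) = -3872.00, centroid at (52.00, 145.00).
hole 2: A = −(17 × 60) = -1020.00, centroid at (56.50, 66.00).
ΣA = 18208.00 cm², ΣAx̄ = 1011526.00 cm³, ΣAȳ = 1796740.00 cm³.
x̄ = 1011526.00/18208.00 = 55.55 cm; ȳ = 1796740.00/18208.00 = 98.68 cm.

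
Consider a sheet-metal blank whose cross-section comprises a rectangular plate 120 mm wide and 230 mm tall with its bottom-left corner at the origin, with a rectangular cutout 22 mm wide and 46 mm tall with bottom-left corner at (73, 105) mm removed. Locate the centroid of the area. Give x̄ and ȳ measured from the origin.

Part | A | x̄ᵢ | ȳᵢ | A·x̄ᵢ | A·ȳᵢ
plate | 27600.00 | 60.00 | 115.00 | 1656000.00 | 3174000.00
hole | -1012.00 | 84.00 | 128.00 | -85008.00 | -129536.00
Σ | 26588.00 |  |  | 1570992.00 | 3044464.00
x̄ = 1570992.00 / 26588.00 = 59.09 mm
ȳ = 3044464.00 / 26588.00 = 114.51 mm

x̄ = 59.09 mm, ȳ = 114.51 mm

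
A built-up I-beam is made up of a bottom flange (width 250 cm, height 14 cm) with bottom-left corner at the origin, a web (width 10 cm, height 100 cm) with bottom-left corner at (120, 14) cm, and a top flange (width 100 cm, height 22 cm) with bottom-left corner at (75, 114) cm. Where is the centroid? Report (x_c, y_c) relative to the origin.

x_c = 125.00 cm, y_c = 54.25 cm

Part | A | x̄ᵢ | ȳᵢ | A·x̄ᵢ | A·ȳᵢ
bottom flange | 3500.00 | 125.00 | 7.00 | 437500.00 | 24500.00
web | 1000.00 | 125.00 | 64.00 | 125000.00 | 64000.00
top flange | 2200.00 | 125.00 | 125.00 | 275000.00 | 275000.00
Σ | 6700.00 |  |  | 837500.00 | 363500.00
x_c = 837500.00 / 6700.00 = 125.00 cm
y_c = 363500.00 / 6700.00 = 54.25 cm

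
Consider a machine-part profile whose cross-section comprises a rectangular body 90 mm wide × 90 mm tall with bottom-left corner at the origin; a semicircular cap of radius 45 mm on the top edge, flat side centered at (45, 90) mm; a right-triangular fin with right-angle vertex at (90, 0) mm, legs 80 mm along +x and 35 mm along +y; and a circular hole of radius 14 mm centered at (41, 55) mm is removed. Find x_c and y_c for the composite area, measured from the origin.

rectangular body: A = 90 × 90 = 8100.00, centroid at (45.00, 45.00).
semicircular top: A = ½π·45² = 3180.86, centroid at (45.00, 109.10).
triangular fin: A = ½·80·35 = 1400.00, centroid at (116.67, 11.67).
hole: A = −π·14² = -615.75, centroid at (41.00, 55.00).
ΣA = 12065.11 mm²
ΣAx_c = (8100.00)(45.00) + (3180.86)(45.00) + (1400.00)(116.67) + (-615.75)(41.00) = 645726.31 mm³
ΣAy_c = (8100.00)(45.00) + (3180.86)(109.10) + (1400.00)(11.67) + (-615.75)(55.00) = 693994.60 mm³
x_c = 645726.31 / 12065.11 = 53.52 mm
y_c = 693994.60 / 12065.11 = 57.52 mm

x_c = 53.52 mm, y_c = 57.52 mm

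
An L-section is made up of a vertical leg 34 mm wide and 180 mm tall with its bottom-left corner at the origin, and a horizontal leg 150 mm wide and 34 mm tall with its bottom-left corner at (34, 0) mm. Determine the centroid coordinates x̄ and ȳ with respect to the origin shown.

vertical leg: A = 34 × 180 = 6120.00, centroid at (17.00, 90.00).
horizontal leg: A = 150 × 34 = 5100.00, centroid at (109.00, 17.00).
ΣA = 11220.00 mm², ΣAx̄ = 659940.00 mm³, ΣAȳ = 637500.00 mm³.
x̄ = 659940.00/11220.00 = 58.82 mm; ȳ = 637500.00/11220.00 = 56.82 mm.

x̄ = 58.82 mm, ȳ = 56.82 mm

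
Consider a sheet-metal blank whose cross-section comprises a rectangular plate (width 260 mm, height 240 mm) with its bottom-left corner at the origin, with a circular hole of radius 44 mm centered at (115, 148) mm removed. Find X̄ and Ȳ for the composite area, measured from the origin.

X̄ = 131.62 mm, Ȳ = 116.98 mm

plate: A = 260 × 240 = 62400.00, centroid at (130.00, 120.00).
hole: A = −π·44² = -6082.12, centroid at (115.00, 148.00).
ΣA = 56317.88 mm²
ΣAX̄ = (62400.00)(130.00) + (-6082.12)(115.00) = 7412555.81 mm³
ΣAȲ = (62400.00)(120.00) + (-6082.12)(148.00) = 6587845.74 mm³
X̄ = 7412555.81 / 56317.88 = 131.62 mm
Ȳ = 6587845.74 / 56317.88 = 116.98 mm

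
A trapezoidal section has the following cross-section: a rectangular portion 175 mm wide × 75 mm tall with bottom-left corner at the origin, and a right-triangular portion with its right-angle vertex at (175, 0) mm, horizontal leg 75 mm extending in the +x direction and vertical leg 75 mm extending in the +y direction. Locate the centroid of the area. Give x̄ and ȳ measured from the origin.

rectangular portion: A = 175 × 75 = 13125.00, centroid at (87.50, 37.50).
triangular portion: A = ½·75·75 = 2812.50, centroid at (200.00, 25.00).
ΣA = 15937.50 mm², ΣAx̄ = 1710937.50 mm³, ΣAȳ = 562500.00 mm³.
x̄ = 1710937.50/15937.50 = 107.35 mm; ȳ = 562500.00/15937.50 = 35.29 mm.

x̄ = 107.35 mm, ȳ = 35.29 mm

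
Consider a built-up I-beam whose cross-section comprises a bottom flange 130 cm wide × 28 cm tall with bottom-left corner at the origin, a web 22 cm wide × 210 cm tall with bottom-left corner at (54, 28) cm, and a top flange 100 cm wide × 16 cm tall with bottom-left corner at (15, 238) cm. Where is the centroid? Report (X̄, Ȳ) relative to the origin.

bottom flange: A = 130 × 28 = 3640.00, centroid at (65.00, 14.00).
web: A = 22 × 210 = 4620.00, centroid at (65.00, 133.00).
top flange: A = 100 × 16 = 1600.00, centroid at (65.00, 246.00).
ΣA = 9860.00 cm²
ΣAX̄ = (3640.00)(65.00) + (4620.00)(65.00) + (1600.00)(65.00) = 640900.00 cm³
ΣAȲ = (3640.00)(14.00) + (4620.00)(133.00) + (1600.00)(246.00) = 1059020.00 cm³
X̄ = 640900.00 / 9860.00 = 65.00 cm
Ȳ = 1059020.00 / 9860.00 = 107.41 cm

X̄ = 65.00 cm, Ȳ = 107.41 cm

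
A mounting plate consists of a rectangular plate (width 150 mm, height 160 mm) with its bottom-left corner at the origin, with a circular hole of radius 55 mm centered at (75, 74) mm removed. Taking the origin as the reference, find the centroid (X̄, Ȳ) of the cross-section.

plate: A = 150 × 160 = 24000.00, centroid at (75.00, 80.00).
hole: A = −π·55² = -9503.32, centroid at (75.00, 74.00).
ΣA = 14496.68 mm², ΣAX̄ = 1087251.17 mm³, ΣAȲ = 1216754.48 mm³.
X̄ = 1087251.17/14496.68 = 75.00 mm; Ȳ = 1216754.48/14496.68 = 83.93 mm.

X̄ = 75.00 mm, Ȳ = 83.93 mm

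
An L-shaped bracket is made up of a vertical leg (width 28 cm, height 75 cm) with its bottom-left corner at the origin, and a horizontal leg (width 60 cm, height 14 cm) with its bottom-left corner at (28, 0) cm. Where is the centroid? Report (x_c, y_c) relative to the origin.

vertical leg: A = 28 × 75 = 2100.00, centroid at (14.00, 37.50).
horizontal leg: A = 60 × 14 = 840.00, centroid at (58.00, 7.00).
ΣA = 2940.00 cm², ΣAx_c = 78120.00 cm³, ΣAy_c = 84630.00 cm³.
x_c = 78120.00/2940.00 = 26.57 cm; y_c = 84630.00/2940.00 = 28.79 cm.

x_c = 26.57 cm, y_c = 28.79 cm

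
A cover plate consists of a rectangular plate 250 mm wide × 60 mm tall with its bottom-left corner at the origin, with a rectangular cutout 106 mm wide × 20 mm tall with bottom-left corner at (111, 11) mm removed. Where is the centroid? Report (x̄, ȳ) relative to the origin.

x̄ = 118.58 mm, ȳ = 31.48 mm

Part | A | x̄ᵢ | ȳᵢ | A·x̄ᵢ | A·ȳᵢ
plate | 15000.00 | 125.00 | 30.00 | 1875000.00 | 450000.00
hole | -2120.00 | 164.00 | 21.00 | -347680.00 | -44520.00
Σ | 12880.00 |  |  | 1527320.00 | 405480.00
x̄ = 1527320.00 / 12880.00 = 118.58 mm
ȳ = 405480.00 / 12880.00 = 31.48 mm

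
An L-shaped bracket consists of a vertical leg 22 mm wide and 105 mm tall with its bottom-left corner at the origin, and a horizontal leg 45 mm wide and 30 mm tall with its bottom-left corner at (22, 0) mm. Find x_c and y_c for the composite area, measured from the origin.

x_c = 23.36 mm, y_c = 38.67 mm

vertical leg: A = 22 × 105 = 2310.00, centroid at (11.00, 52.50).
horizontal leg: A = 45 × 30 = 1350.00, centroid at (44.50, 15.00).
ΣA = 3660.00 mm², ΣAx_c = 85485.00 mm³, ΣAy_c = 141525.00 mm³.
x_c = 85485.00/3660.00 = 23.36 mm; y_c = 141525.00/3660.00 = 38.67 mm.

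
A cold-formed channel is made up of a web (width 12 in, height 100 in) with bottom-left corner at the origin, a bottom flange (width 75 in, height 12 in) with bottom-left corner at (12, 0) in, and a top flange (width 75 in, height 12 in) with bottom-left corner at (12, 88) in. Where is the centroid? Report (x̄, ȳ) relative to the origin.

x̄ = 32.10 in, ȳ = 50.00 in

web: A = 12 × 100 = 1200.00, centroid at (6.00, 50.00).
bottom flange: A = 75 × 12 = 900.00, centroid at (49.50, 6.00).
top flange: A = 75 × 12 = 900.00, centroid at (49.50, 94.00).
ΣA = 3000.00 in², ΣAx̄ = 96300.00 in³, ΣAȳ = 150000.00 in³.
x̄ = 96300.00/3000.00 = 32.10 in; ȳ = 150000.00/3000.00 = 50.00 in.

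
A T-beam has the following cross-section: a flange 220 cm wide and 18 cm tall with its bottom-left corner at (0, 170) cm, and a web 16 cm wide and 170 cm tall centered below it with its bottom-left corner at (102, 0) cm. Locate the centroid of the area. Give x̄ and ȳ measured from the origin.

x̄ = 110.00 cm, ȳ = 140.72 cm

web: A = 16 × 170 = 2720.00, centroid at (110.00, 85.00).
flange: A = 220 × 18 = 3960.00, centroid at (110.00, 179.00).
ΣA = 6680.00 cm²
ΣAx̄ = (2720.00)(110.00) + (3960.00)(110.00) = 734800.00 cm³
ΣAȳ = (2720.00)(85.00) + (3960.00)(179.00) = 940040.00 cm³
x̄ = 734800.00 / 6680.00 = 110.00 cm
ȳ = 940040.00 / 6680.00 = 140.72 cm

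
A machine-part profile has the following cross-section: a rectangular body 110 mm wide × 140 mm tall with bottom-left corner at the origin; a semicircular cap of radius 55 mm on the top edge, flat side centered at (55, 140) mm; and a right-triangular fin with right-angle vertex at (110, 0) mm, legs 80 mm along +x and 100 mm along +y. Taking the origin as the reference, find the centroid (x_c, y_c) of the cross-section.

rectangular body: A = 110 × 140 = 15400.00, centroid at (55.00, 70.00).
semicircular top: A = ½π·55² = 4751.66, centroid at (55.00, 163.34).
triangular fin: A = ½·80·100 = 4000.00, centroid at (136.67, 33.33).
ΣA = 24151.66 mm²
ΣAx_c = (15400.00)(55.00) + (4751.66)(55.00) + (4000.00)(136.67) = 1655007.91 mm³
ΣAy_c = (15400.00)(70.00) + (4751.66)(163.34) + (4000.00)(33.33) = 1987482.24 mm³
x_c = 1655007.91 / 24151.66 = 68.53 mm
y_c = 1987482.24 / 24151.66 = 82.29 mm

x_c = 68.53 mm, y_c = 82.29 mm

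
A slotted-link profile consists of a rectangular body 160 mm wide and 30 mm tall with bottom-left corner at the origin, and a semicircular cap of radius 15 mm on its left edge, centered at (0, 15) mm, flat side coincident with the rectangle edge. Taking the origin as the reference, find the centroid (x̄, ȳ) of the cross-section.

Part | A | x̄ᵢ | ȳᵢ | A·x̄ᵢ | A·ȳᵢ
rectangular body | 4800.00 | 80.00 | 15.00 | 384000.00 | 72000.00
semicircular end | 353.43 | -6.37 | 15.00 | -2250.00 | 5301.44
Σ | 5153.43 |  |  | 381750.00 | 77301.44
x̄ = 381750.00 / 5153.43 = 74.08 mm
ȳ = 77301.44 / 5153.43 = 15.00 mm

x̄ = 74.08 mm, ȳ = 15.00 mm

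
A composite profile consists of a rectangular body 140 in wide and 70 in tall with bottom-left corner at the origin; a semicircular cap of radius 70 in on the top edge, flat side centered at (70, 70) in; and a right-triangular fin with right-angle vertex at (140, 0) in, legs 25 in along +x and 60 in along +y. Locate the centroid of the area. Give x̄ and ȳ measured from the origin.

rectangular body: A = 140 × 70 = 9800.00, centroid at (70.00, 35.00).
semicircular top: A = ½π·70² = 7696.90, centroid at (70.00, 99.71).
triangular fin: A = ½·25·60 = 750.00, centroid at (148.33, 20.00).
ΣA = 18246.90 in², ΣAx̄ = 1336033.14 in³, ΣAȳ = 1125449.81 in³.
x̄ = 1336033.14/18246.90 = 73.22 in; ȳ = 1125449.81/18246.90 = 61.68 in.

x̄ = 73.22 in, ȳ = 61.68 in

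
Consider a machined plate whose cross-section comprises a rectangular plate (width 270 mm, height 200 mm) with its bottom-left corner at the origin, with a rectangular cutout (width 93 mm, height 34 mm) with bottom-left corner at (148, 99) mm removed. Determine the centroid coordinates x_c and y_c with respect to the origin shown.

x_c = 131.30 mm, y_c = 99.00 mm

Part | A | x̄ᵢ | ȳᵢ | A·x̄ᵢ | A·ȳᵢ
plate | 54000.00 | 135.00 | 100.00 | 7290000.00 | 5400000.00
hole | -3162.00 | 194.50 | 116.00 | -615009.00 | -366792.00
Σ | 50838.00 |  |  | 6674991.00 | 5033208.00
x_c = 6674991.00 / 50838.00 = 131.30 mm
y_c = 5033208.00 / 50838.00 = 99.00 mm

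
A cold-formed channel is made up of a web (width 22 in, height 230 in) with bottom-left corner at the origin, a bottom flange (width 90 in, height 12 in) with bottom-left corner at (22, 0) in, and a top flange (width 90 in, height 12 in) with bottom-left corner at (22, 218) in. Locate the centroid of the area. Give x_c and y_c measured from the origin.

web: A = 22 × 230 = 5060.00, centroid at (11.00, 115.00).
bottom flange: A = 90 × 12 = 1080.00, centroid at (67.00, 6.00).
top flange: A = 90 × 12 = 1080.00, centroid at (67.00, 224.00).
ΣA = 7220.00 in²
ΣAx_c = (5060.00)(11.00) + (1080.00)(67.00) + (1080.00)(67.00) = 200380.00 in³
ΣAy_c = (5060.00)(115.00) + (1080.00)(6.00) + (1080.00)(224.00) = 830300.00 in³
x_c = 200380.00 / 7220.00 = 27.75 in
y_c = 830300.00 / 7220.00 = 115.00 in

x_c = 27.75 in, y_c = 115.00 in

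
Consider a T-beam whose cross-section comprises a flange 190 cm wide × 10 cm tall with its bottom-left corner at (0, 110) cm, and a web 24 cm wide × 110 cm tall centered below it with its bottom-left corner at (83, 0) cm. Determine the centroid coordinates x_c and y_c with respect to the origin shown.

x_c = 95.00 cm, y_c = 80.11 cm

Part | A | x̄ᵢ | ȳᵢ | A·x̄ᵢ | A·ȳᵢ
web | 2640.00 | 95.00 | 55.00 | 250800.00 | 145200.00
flange | 1900.00 | 95.00 | 115.00 | 180500.00 | 218500.00
Σ | 4540.00 |  |  | 431300.00 | 363700.00
x_c = 431300.00 / 4540.00 = 95.00 cm
y_c = 363700.00 / 4540.00 = 80.11 cm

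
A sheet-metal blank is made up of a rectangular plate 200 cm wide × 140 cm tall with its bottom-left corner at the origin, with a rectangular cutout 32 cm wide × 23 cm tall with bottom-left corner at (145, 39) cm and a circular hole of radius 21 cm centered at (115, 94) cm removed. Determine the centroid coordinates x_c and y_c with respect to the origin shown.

plate: A = 200 × 140 = 28000.00, centroid at (100.00, 70.00).
hole 1: A = −(32 × 23) = -736.00, centroid at (161.00, 50.50).
hole 2: A = −π·21² = -1385.44, centroid at (115.00, 94.00).
ΣA = 25878.56 cm²
ΣAx_c = (28000.00)(100.00) + (-736.00)(161.00) + (-1385.44)(115.00) = 2522178.13 cm³
ΣAy_c = (28000.00)(70.00) + (-736.00)(50.50) + (-1385.44)(94.00) = 1792600.42 cm³
x_c = 2522178.13 / 25878.56 = 97.46 cm
y_c = 1792600.42 / 25878.56 = 69.27 cm

x_c = 97.46 cm, y_c = 69.27 cm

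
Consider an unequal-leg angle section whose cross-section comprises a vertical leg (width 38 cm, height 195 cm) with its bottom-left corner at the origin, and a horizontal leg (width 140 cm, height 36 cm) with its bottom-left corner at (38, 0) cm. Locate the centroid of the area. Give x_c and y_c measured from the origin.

x_c = 55.03 cm, y_c = 65.32 cm

vertical leg: A = 38 × 195 = 7410.00, centroid at (19.00, 97.50).
horizontal leg: A = 140 × 36 = 5040.00, centroid at (108.00, 18.00).
ΣA = 12450.00 cm², ΣAx_c = 685110.00 cm³, ΣAy_c = 813195.00 cm³.
x_c = 685110.00/12450.00 = 55.03 cm; y_c = 813195.00/12450.00 = 65.32 cm.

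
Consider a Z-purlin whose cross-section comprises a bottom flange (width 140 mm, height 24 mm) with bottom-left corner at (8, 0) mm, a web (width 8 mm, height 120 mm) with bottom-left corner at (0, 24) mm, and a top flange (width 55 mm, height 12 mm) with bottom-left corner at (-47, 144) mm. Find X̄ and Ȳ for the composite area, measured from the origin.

bottom flange: A = 140 × 24 = 3360.00, centroid at (78.00, 12.00).
web: A = 8 × 120 = 960.00, centroid at (4.00, 84.00).
top flange: A = 55 × 12 = 660.00, centroid at (-19.50, 150.00).
ΣA = 4980.00 mm²
ΣAX̄ = (3360.00)(78.00) + (960.00)(4.00) + (660.00)(-19.50) = 253050.00 mm³
ΣAȲ = (3360.00)(12.00) + (960.00)(84.00) + (660.00)(150.00) = 219960.00 mm³
X̄ = 253050.00 / 4980.00 = 50.81 mm
Ȳ = 219960.00 / 4980.00 = 44.17 mm

X̄ = 50.81 mm, Ȳ = 44.17 mm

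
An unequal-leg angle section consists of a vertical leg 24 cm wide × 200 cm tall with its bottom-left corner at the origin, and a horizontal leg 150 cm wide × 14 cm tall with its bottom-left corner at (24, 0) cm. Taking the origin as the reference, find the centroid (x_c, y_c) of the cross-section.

x_c = 38.48 cm, y_c = 71.70 cm

vertical leg: A = 24 × 200 = 4800.00, centroid at (12.00, 100.00).
horizontal leg: A = 150 × 14 = 2100.00, centroid at (99.00, 7.00).
ΣA = 6900.00 cm², ΣAx_c = 265500.00 cm³, ΣAy_c = 494700.00 cm³.
x_c = 265500.00/6900.00 = 38.48 cm; y_c = 494700.00/6900.00 = 71.70 cm.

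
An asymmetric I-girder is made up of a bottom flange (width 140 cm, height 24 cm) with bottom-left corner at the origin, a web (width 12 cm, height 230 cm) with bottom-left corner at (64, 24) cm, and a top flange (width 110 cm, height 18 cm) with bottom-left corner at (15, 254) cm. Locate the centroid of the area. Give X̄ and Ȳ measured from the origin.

bottom flange: A = 140 × 24 = 3360.00, centroid at (70.00, 12.00).
web: A = 12 × 230 = 2760.00, centroid at (70.00, 139.00).
top flange: A = 110 × 18 = 1980.00, centroid at (70.00, 263.00).
ΣA = 8100.00 cm², ΣAX̄ = 567000.00 cm³, ΣAȲ = 944700.00 cm³.
X̄ = 567000.00/8100.00 = 70.00 cm; Ȳ = 944700.00/8100.00 = 116.63 cm.

X̄ = 70.00 cm, Ȳ = 116.63 cm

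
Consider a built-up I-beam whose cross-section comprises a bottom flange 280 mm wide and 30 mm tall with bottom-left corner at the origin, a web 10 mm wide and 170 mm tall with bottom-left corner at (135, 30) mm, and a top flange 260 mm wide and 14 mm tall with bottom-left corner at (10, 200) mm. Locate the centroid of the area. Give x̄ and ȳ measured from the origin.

x̄ = 140.00 mm, ȳ = 78.24 mm

Part | A | x̄ᵢ | ȳᵢ | A·x̄ᵢ | A·ȳᵢ
bottom flange | 8400.00 | 140.00 | 15.00 | 1176000.00 | 126000.00
web | 1700.00 | 140.00 | 115.00 | 238000.00 | 195500.00
top flange | 3640.00 | 140.00 | 207.00 | 509600.00 | 753480.00
Σ | 13740.00 |  |  | 1923600.00 | 1074980.00
x̄ = 1923600.00 / 13740.00 = 140.00 mm
ȳ = 1074980.00 / 13740.00 = 78.24 mm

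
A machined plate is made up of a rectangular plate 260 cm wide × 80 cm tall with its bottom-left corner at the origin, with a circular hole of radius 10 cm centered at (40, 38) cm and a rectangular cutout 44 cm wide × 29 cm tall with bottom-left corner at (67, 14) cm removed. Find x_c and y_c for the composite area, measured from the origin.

x_c = 134.20 cm, y_c = 40.80 cm

Part | A | x̄ᵢ | ȳᵢ | A·x̄ᵢ | A·ȳᵢ
plate | 20800.00 | 130.00 | 40.00 | 2704000.00 | 832000.00
hole 1 | -314.16 | 40.00 | 38.00 | -12566.37 | -11938.05
hole 2 | -1276.00 | 89.00 | 28.50 | -113564.00 | -36366.00
Σ | 19209.84 |  |  | 2577869.63 | 783695.95
x_c = 2577869.63 / 19209.84 = 134.20 cm
y_c = 783695.95 / 19209.84 = 40.80 cm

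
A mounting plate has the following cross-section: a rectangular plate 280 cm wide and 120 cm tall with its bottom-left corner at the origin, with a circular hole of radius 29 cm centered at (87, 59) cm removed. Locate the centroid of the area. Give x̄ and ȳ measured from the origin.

plate: A = 280 × 120 = 33600.00, centroid at (140.00, 60.00).
hole: A = −π·29² = -2642.08, centroid at (87.00, 59.00).
ΣA = 30957.92 cm²
ΣAx̄ = (33600.00)(140.00) + (-2642.08)(87.00) = 4474139.09 cm³
ΣAȳ = (33600.00)(60.00) + (-2642.08)(59.00) = 1860117.31 cm³
x̄ = 4474139.09 / 30957.92 = 144.52 cm
ȳ = 1860117.31 / 30957.92 = 60.09 cm

x̄ = 144.52 cm, ȳ = 60.09 cm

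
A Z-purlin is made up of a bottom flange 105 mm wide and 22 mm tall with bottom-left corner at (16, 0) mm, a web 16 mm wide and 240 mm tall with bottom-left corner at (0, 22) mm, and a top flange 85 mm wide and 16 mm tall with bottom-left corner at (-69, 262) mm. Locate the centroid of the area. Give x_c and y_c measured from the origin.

Part | A | x̄ᵢ | ȳᵢ | A·x̄ᵢ | A·ȳᵢ
bottom flange | 2310.00 | 68.50 | 11.00 | 158235.00 | 25410.00
web | 3840.00 | 8.00 | 142.00 | 30720.00 | 545280.00
top flange | 1360.00 | -26.50 | 270.00 | -36040.00 | 367200.00
Σ | 7510.00 |  |  | 152915.00 | 937890.00
x_c = 152915.00 / 7510.00 = 20.36 mm
y_c = 937890.00 / 7510.00 = 124.89 mm

x_c = 20.36 mm, y_c = 124.89 mm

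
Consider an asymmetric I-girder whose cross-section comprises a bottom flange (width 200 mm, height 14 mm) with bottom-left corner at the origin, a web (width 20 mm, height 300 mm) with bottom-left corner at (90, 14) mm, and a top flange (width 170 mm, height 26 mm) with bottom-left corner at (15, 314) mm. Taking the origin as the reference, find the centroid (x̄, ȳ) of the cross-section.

bottom flange: A = 200 × 14 = 2800.00, centroid at (100.00, 7.00).
web: A = 20 × 300 = 6000.00, centroid at (100.00, 164.00).
top flange: A = 170 × 26 = 4420.00, centroid at (100.00, 327.00).
ΣA = 13220.00 mm², ΣAx̄ = 1322000.00 mm³, ΣAȳ = 2448940.00 mm³.
x̄ = 1322000.00/13220.00 = 100.00 mm; ȳ = 2448940.00/13220.00 = 185.25 mm.

x̄ = 100.00 mm, ȳ = 185.25 mm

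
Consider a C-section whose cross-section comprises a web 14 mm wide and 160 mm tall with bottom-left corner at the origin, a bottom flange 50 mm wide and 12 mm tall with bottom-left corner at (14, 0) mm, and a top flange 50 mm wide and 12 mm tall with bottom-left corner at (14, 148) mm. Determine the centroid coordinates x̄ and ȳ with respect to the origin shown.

web: A = 14 × 160 = 2240.00, centroid at (7.00, 80.00).
bottom flange: A = 50 × 12 = 600.00, centroid at (39.00, 6.00).
top flange: A = 50 × 12 = 600.00, centroid at (39.00, 154.00).
ΣA = 3440.00 mm²
ΣAx̄ = (2240.00)(7.00) + (600.00)(39.00) + (600.00)(39.00) = 62480.00 mm³
ΣAȳ = (2240.00)(80.00) + (600.00)(6.00) + (600.00)(154.00) = 275200.00 mm³
x̄ = 62480.00 / 3440.00 = 18.16 mm
ȳ = 275200.00 / 3440.00 = 80.00 mm

x̄ = 18.16 mm, ȳ = 80.00 mm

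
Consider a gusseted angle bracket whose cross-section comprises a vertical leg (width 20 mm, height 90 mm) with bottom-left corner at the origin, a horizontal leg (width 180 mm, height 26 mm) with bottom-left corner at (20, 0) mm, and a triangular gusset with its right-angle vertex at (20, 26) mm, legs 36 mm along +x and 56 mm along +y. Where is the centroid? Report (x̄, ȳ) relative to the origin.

x̄ = 75.46 mm, ȳ = 24.96 mm

vertical leg: A = 20 × 90 = 1800.00, centroid at (10.00, 45.00).
horizontal leg: A = 180 × 26 = 4680.00, centroid at (110.00, 13.00).
gusset: A = ½·36·56 = 1008.00, centroid at (32.00, 44.67).
ΣA = 7488.00 mm²
ΣAx̄ = (1800.00)(10.00) + (4680.00)(110.00) + (1008.00)(32.00) = 565056.00 mm³
ΣAȳ = (1800.00)(45.00) + (4680.00)(13.00) + (1008.00)(44.67) = 186864.00 mm³
x̄ = 565056.00 / 7488.00 = 75.46 mm
ȳ = 186864.00 / 7488.00 = 24.96 mm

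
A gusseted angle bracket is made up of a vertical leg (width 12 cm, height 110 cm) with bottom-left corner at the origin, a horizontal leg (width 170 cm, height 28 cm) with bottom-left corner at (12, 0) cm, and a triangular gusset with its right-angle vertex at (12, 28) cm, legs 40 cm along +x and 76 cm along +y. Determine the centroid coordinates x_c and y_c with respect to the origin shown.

Part | A | x̄ᵢ | ȳᵢ | A·x̄ᵢ | A·ȳᵢ
vertical leg | 1320.00 | 6.00 | 55.00 | 7920.00 | 72600.00
horizontal leg | 4760.00 | 97.00 | 14.00 | 461720.00 | 66640.00
gusset | 1520.00 | 25.33 | 53.33 | 38506.67 | 81066.67
Σ | 7600.00 |  |  | 508146.67 | 220306.67
x_c = 508146.67 / 7600.00 = 66.86 cm
y_c = 220306.67 / 7600.00 = 28.99 cm

x_c = 66.86 cm, y_c = 28.99 cm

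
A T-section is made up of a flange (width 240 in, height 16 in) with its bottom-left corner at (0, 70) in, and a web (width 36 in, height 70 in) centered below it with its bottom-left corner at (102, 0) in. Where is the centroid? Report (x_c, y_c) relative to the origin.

web: A = 36 × 70 = 2520.00, centroid at (120.00, 35.00).
flange: A = 240 × 16 = 3840.00, centroid at (120.00, 78.00).
ΣA = 6360.00 in²
ΣAx_c = (2520.00)(120.00) + (3840.00)(120.00) = 763200.00 in³
ΣAy_c = (2520.00)(35.00) + (3840.00)(78.00) = 387720.00 in³
x_c = 763200.00 / 6360.00 = 120.00 in
y_c = 387720.00 / 6360.00 = 60.96 in

x_c = 120.00 in, y_c = 60.96 in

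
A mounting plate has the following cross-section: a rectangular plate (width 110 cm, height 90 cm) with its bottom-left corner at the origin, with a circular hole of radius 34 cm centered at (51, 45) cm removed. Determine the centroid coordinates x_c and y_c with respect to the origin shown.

x_c = 57.32 cm, y_c = 45.00 cm

Part | A | x̄ᵢ | ȳᵢ | A·x̄ᵢ | A·ȳᵢ
plate | 9900.00 | 55.00 | 45.00 | 544500.00 | 445500.00
hole | -3631.68 | 51.00 | 45.00 | -185215.74 | -163425.65
Σ | 6268.32 |  |  | 359284.26 | 282074.35
x_c = 359284.26 / 6268.32 = 57.32 cm
y_c = 282074.35 / 6268.32 = 45.00 cm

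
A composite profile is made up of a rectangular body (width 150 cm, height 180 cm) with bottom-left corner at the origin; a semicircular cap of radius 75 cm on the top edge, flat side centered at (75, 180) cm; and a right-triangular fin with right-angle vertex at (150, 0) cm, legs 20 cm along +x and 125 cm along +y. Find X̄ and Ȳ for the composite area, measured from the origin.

X̄ = 77.75 cm, Ȳ = 117.40 cm

rectangular body: A = 150 × 180 = 27000.00, centroid at (75.00, 90.00).
semicircular top: A = ½π·75² = 8835.73, centroid at (75.00, 211.83).
triangular fin: A = ½·20·125 = 1250.00, centroid at (156.67, 41.67).
ΣA = 37085.73 cm²
ΣAX̄ = (27000.00)(75.00) + (8835.73)(75.00) + (1250.00)(156.67) = 2883513.03 cm³
ΣAȲ = (27000.00)(90.00) + (8835.73)(211.83) + (1250.00)(41.67) = 4353764.61 cm³
X̄ = 2883513.03 / 37085.73 = 77.75 cm
Ȳ = 4353764.61 / 37085.73 = 117.40 cm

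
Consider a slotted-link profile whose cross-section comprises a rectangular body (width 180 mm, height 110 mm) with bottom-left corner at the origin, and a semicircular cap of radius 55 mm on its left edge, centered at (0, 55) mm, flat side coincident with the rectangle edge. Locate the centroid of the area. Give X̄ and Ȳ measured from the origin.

X̄ = 68.06 mm, Ȳ = 55.00 mm

rectangular body: A = 180 × 110 = 19800.00, centroid at (90.00, 55.00).
semicircular end: A = ½π·55² = 4751.66, centroid at (-23.34, 55.00).
ΣA = 24551.66 mm², ΣAX̄ = 1671083.33 mm³, ΣAȲ = 1350341.24 mm³.
X̄ = 1671083.33/24551.66 = 68.06 mm; Ȳ = 1350341.24/24551.66 = 55.00 mm.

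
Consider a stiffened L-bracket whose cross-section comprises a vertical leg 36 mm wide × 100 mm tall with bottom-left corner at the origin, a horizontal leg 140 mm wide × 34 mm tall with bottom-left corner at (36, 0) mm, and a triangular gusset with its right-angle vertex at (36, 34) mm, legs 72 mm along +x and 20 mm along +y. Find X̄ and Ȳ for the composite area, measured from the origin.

X̄ = 67.46 mm, Ȳ = 31.96 mm

Part | A | x̄ᵢ | ȳᵢ | A·x̄ᵢ | A·ȳᵢ
vertical leg | 3600.00 | 18.00 | 50.00 | 64800.00 | 180000.00
horizontal leg | 4760.00 | 106.00 | 17.00 | 504560.00 | 80920.00
gusset | 720.00 | 60.00 | 40.67 | 43200.00 | 29280.00
Σ | 9080.00 |  |  | 612560.00 | 290200.00
X̄ = 612560.00 / 9080.00 = 67.46 mm
Ȳ = 290200.00 / 9080.00 = 31.96 mm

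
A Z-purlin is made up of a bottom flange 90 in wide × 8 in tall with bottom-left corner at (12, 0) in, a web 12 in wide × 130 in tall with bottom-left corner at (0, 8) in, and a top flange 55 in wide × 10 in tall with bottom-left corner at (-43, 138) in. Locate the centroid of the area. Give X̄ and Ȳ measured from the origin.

X̄ = 14.80 in, Ȳ = 69.05 in

bottom flange: A = 90 × 8 = 720.00, centroid at (57.00, 4.00).
web: A = 12 × 130 = 1560.00, centroid at (6.00, 73.00).
top flange: A = 55 × 10 = 550.00, centroid at (-15.50, 143.00).
ΣA = 2830.00 in²
ΣAX̄ = (720.00)(57.00) + (1560.00)(6.00) + (550.00)(-15.50) = 41875.00 in³
ΣAȲ = (720.00)(4.00) + (1560.00)(73.00) + (550.00)(143.00) = 195410.00 in³
X̄ = 41875.00 / 2830.00 = 14.80 in
Ȳ = 195410.00 / 2830.00 = 69.05 in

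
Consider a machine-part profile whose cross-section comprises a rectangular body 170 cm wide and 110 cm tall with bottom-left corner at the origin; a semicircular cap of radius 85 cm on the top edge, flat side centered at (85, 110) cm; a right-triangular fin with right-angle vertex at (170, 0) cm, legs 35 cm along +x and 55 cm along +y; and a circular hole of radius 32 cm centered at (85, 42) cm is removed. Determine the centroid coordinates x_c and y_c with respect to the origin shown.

x_c = 88.35 cm, y_c = 92.42 cm

rectangular body: A = 170 × 110 = 18700.00, centroid at (85.00, 55.00).
semicircular top: A = ½π·85² = 11349.00, centroid at (85.00, 146.08).
triangular fin: A = ½·35·55 = 962.50, centroid at (181.67, 18.33).
hole: A = −π·32² = -3216.99, centroid at (85.00, 42.00).
ΣA = 27794.51 cm²
ΣAx_c = (18700.00)(85.00) + (11349.00)(85.00) + (962.50)(181.67) + (-3216.99)(85.00) = 2455575.24 cm³
ΣAy_c = (18700.00)(55.00) + (11349.00)(146.08) + (962.50)(18.33) + (-3216.99)(42.00) = 2568839.26 cm³
x_c = 2455575.24 / 27794.51 = 88.35 cm
y_c = 2568839.26 / 27794.51 = 92.42 cm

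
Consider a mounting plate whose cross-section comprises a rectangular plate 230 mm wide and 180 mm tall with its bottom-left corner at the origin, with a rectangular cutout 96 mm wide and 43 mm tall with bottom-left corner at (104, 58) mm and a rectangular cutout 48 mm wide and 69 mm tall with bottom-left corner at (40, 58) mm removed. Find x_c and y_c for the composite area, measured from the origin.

plate: A = 230 × 180 = 41400.00, centroid at (115.00, 90.00).
hole 1: A = −(96 × 43) = -4128.00, centroid at (152.00, 79.50).
hole 2: A = −(48 × 69) = -3312.00, centroid at (64.00, 92.50).
ΣA = 33960.00 mm², ΣAx_c = 3921576.00 mm³, ΣAy_c = 3091464.00 mm³.
x_c = 3921576.00/33960.00 = 115.48 mm; y_c = 3091464.00/33960.00 = 91.03 mm.

x_c = 115.48 mm, y_c = 91.03 mm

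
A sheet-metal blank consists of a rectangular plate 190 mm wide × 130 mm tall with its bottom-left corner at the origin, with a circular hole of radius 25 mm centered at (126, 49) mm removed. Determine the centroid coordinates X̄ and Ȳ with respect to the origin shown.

plate: A = 190 × 130 = 24700.00, centroid at (95.00, 65.00).
hole: A = −π·25² = -1963.50, centroid at (126.00, 49.00).
ΣA = 22736.50 mm², ΣAX̄ = 2099099.58 mm³, ΣAȲ = 1509288.72 mm³.
X̄ = 2099099.58/22736.50 = 92.32 mm; Ȳ = 1509288.72/22736.50 = 66.38 mm.

X̄ = 92.32 mm, Ȳ = 66.38 mm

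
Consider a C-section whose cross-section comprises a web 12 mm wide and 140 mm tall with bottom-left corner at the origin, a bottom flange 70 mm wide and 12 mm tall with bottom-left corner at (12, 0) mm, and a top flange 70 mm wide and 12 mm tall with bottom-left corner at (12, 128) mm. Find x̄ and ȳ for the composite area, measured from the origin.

x̄ = 26.50 mm, ȳ = 70.00 mm

web: A = 12 × 140 = 1680.00, centroid at (6.00, 70.00).
bottom flange: A = 70 × 12 = 840.00, centroid at (47.00, 6.00).
top flange: A = 70 × 12 = 840.00, centroid at (47.00, 134.00).
ΣA = 3360.00 mm²
ΣAx̄ = (1680.00)(6.00) + (840.00)(47.00) + (840.00)(47.00) = 89040.00 mm³
ΣAȳ = (1680.00)(70.00) + (840.00)(6.00) + (840.00)(134.00) = 235200.00 mm³
x̄ = 89040.00 / 3360.00 = 26.50 mm
ȳ = 235200.00 / 3360.00 = 70.00 mm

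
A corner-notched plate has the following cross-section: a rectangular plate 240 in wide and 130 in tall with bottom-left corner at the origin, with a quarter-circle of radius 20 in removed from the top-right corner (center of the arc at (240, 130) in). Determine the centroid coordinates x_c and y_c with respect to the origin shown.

x_c = 118.87 in, y_c = 64.43 in

plate: A = 240 × 130 = 31200.00, centroid at (120.00, 65.00).
removed quarter-circle: A = −¼π·20² = -314.16, centroid at (231.51, 121.51).
ΣA = 30885.84 in²
ΣAx_c = (31200.00)(120.00) + (-314.16)(231.51) = 3671268.44 in³
ΣAy_c = (31200.00)(65.00) + (-314.16)(121.51) = 1989825.96 in³
x_c = 3671268.44 / 30885.84 = 118.87 in
y_c = 1989825.96 / 30885.84 = 64.43 in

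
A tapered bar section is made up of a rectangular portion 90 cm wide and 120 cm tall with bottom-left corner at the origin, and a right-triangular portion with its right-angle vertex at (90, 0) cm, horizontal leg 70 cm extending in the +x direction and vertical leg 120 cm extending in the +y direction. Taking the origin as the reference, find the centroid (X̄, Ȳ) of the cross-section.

X̄ = 64.13 cm, Ȳ = 54.40 cm

rectangular portion: A = 90 × 120 = 10800.00, centroid at (45.00, 60.00).
triangular portion: A = ½·70·120 = 4200.00, centroid at (113.33, 40.00).
ΣA = 15000.00 cm²
ΣAX̄ = (10800.00)(45.00) + (4200.00)(113.33) = 962000.00 cm³
ΣAȲ = (10800.00)(60.00) + (4200.00)(40.00) = 816000.00 cm³
X̄ = 962000.00 / 15000.00 = 64.13 cm
Ȳ = 816000.00 / 15000.00 = 54.40 cm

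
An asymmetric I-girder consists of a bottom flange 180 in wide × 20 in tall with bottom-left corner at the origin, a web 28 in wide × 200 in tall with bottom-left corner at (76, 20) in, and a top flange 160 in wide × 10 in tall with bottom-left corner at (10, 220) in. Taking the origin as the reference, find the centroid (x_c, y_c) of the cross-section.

x_c = 90.00 in, y_c = 98.89 in

bottom flange: A = 180 × 20 = 3600.00, centroid at (90.00, 10.00).
web: A = 28 × 200 = 5600.00, centroid at (90.00, 120.00).
top flange: A = 160 × 10 = 1600.00, centroid at (90.00, 225.00).
ΣA = 10800.00 in², ΣAx_c = 972000.00 in³, ΣAy_c = 1068000.00 in³.
x_c = 972000.00/10800.00 = 90.00 in; y_c = 1068000.00/10800.00 = 98.89 in.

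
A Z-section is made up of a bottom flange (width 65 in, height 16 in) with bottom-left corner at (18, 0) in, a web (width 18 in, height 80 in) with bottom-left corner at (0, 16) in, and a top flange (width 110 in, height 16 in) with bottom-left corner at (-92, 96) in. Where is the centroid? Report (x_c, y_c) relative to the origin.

x_c = 0.08 in, y_c = 64.15 in

Part | A | x̄ᵢ | ȳᵢ | A·x̄ᵢ | A·ȳᵢ
bottom flange | 1040.00 | 50.50 | 8.00 | 52520.00 | 8320.00
web | 1440.00 | 9.00 | 56.00 | 12960.00 | 80640.00
top flange | 1760.00 | -37.00 | 104.00 | -65120.00 | 183040.00
Σ | 4240.00 |  |  | 360.00 | 272000.00
x_c = 360.00 / 4240.00 = 0.08 in
y_c = 272000.00 / 4240.00 = 64.15 in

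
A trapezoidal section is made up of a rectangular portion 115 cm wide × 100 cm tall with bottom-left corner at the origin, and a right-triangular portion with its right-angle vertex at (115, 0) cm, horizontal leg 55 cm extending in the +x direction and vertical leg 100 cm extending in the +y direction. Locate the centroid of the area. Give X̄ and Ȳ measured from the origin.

X̄ = 72.13 cm, Ȳ = 46.78 cm

Part | A | x̄ᵢ | ȳᵢ | A·x̄ᵢ | A·ȳᵢ
rectangular portion | 11500.00 | 57.50 | 50.00 | 661250.00 | 575000.00
triangular portion | 2750.00 | 133.33 | 33.33 | 366666.67 | 91666.67
Σ | 14250.00 |  |  | 1027916.67 | 666666.67
X̄ = 1027916.67 / 14250.00 = 72.13 cm
Ȳ = 666666.67 / 14250.00 = 46.78 cm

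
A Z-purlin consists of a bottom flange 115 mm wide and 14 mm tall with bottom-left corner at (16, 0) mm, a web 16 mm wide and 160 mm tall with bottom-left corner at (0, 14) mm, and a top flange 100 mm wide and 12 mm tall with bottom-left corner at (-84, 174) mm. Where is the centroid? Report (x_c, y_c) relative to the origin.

x_c = 18.25 mm, y_c = 87.13 mm

Part | A | x̄ᵢ | ȳᵢ | A·x̄ᵢ | A·ȳᵢ
bottom flange | 1610.00 | 73.50 | 7.00 | 118335.00 | 11270.00
web | 2560.00 | 8.00 | 94.00 | 20480.00 | 240640.00
top flange | 1200.00 | -34.00 | 180.00 | -40800.00 | 216000.00
Σ | 5370.00 |  |  | 98015.00 | 467910.00
x_c = 98015.00 / 5370.00 = 18.25 mm
y_c = 467910.00 / 5370.00 = 87.13 mm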